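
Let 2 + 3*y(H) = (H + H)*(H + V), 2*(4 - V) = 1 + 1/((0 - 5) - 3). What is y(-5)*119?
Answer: 3927/8 ≈ 490.88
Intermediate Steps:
V = 57/16 (V = 4 - (1 + 1/((0 - 5) - 3))/2 = 4 - (1 + 1/(-5 - 3))/2 = 4 - (1 + 1/(-8))/2 = 4 - (1 + 1*(-⅛))/2 = 4 - (1 - ⅛)/2 = 4 - ½*7/8 = 4 - 7/16 = 57/16 ≈ 3.5625)
y(H) = -⅔ + 2*H*(57/16 + H)/3 (y(H) = -⅔ + ((H + H)*(H + 57/16))/3 = -⅔ + ((2*H)*(57/16 + H))/3 = -⅔ + (2*H*(57/16 + H))/3 = -⅔ + 2*H*(57/16 + H)/3)
y(-5)*119 = (-⅔ + (⅔)*(-5)² + (19/8)*(-5))*119 = (-⅔ + (⅔)*25 - 95/8)*119 = (-⅔ + 50/3 - 95/8)*119 = (33/8)*119 = 3927/8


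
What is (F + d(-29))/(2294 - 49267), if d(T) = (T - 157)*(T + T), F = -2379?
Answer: -8409/46973 ≈ -0.17902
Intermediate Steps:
d(T) = 2*T*(-157 + T) (d(T) = (-157 + T)*(2*T) = 2*T*(-157 + T))
(F + d(-29))/(2294 - 49267) = (-2379 + 2*(-29)*(-157 - 29))/(2294 - 49267) = (-2379 + 2*(-29)*(-186))/(-46973) = (-2379 + 10788)*(-1/46973) = 8409*(-1/46973) = -8409/46973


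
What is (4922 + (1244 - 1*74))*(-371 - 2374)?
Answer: -16722540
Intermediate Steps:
(4922 + (1244 - 1*74))*(-371 - 2374) = (4922 + (1244 - 74))*(-2745) = (4922 + 1170)*(-2745) = 6092*(-2745) = -16722540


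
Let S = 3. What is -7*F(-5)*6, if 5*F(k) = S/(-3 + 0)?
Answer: 42/5 ≈ 8.4000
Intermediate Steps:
F(k) = -⅕ (F(k) = (3/(-3 + 0))/5 = (3/(-3))/5 = (3*(-⅓))/5 = (⅕)*(-1) = -⅕)
-7*F(-5)*6 = -7*(-⅕)*6 = (7/5)*6 = 42/5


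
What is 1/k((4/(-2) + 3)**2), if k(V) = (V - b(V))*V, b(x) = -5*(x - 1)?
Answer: 1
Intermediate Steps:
b(x) = 5 - 5*x (b(x) = -5*(-1 + x) = 5 - 5*x)
k(V) = V*(-5 + 6*V) (k(V) = (V - (5 - 5*V))*V = (V + (-5 + 5*V))*V = (-5 + 6*V)*V = V*(-5 + 6*V))
1/k((4/(-2) + 3)**2) = 1/((4/(-2) + 3)**2*(-5 + 6*(4/(-2) + 3)**2)) = 1/((4*(-1/2) + 3)**2*(-5 + 6*(4*(-1/2) + 3)**2)) = 1/((-2 + 3)**2*(-5 + 6*(-2 + 3)**2)) = 1/(1**2*(-5 + 6*1**2)) = 1/(1*(-5 + 6*1)) = 1/(1*(-5 + 6)) = 1/(1*1) = 1/1 = 1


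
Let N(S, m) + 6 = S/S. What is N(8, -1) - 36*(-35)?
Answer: 1255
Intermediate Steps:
N(S, m) = -5 (N(S, m) = -6 + S/S = -6 + 1 = -5)
N(8, -1) - 36*(-35) = -5 - 36*(-35) = -5 + 1260 = 1255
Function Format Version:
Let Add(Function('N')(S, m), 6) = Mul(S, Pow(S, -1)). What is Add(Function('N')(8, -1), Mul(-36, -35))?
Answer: 1255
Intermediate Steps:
Function('N')(S, m) = -5 (Function('N')(S, m) = Add(-6, Mul(S, Pow(S, -1))) = Add(-6, 1) = -5)
Add(Function('N')(8, -1), Mul(-36, -35)) = Add(-5, Mul(-36, -35)) = Add(-5, 1260) = 1255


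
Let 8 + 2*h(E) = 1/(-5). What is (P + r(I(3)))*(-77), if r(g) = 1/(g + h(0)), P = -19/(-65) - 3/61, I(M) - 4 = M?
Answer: -5205662/114985 ≈ -45.273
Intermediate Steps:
h(E) = -41/10 (h(E) = -4 + (1/2)/(-5) = -4 + (1/2)*(-1/5) = -4 - 1/10 = -41/10)
I(M) = 4 + M
P = 964/3965 (P = -19*(-1/65) - 3*1/61 = 19/65 - 3/61 = 964/3965 ≈ 0.24313)
r(g) = 1/(-41/10 + g) (r(g) = 1/(g - 41/10) = 1/(-41/10 + g))
(P + r(I(3)))*(-77) = (964/3965 + 10/(-41 + 10*(4 + 3)))*(-77) = (964/3965 + 10/(-41 + 10*7))*(-77) = (964/3965 + 10/(-41 + 70))*(-77) = (964/3965 + 10/29)*(-77) = (67606/114985)*(-77) = -5205662/114985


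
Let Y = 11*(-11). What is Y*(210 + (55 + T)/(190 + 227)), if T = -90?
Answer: -10591735/417 ≈ -25400.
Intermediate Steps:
Y = -121
Y*(210 + (55 + T)/(190 + 227)) = -121*(210 + (55 - 90)/(190 + 227)) = -121*(210 - 35/417) = -121*87535/417 = -10591735/417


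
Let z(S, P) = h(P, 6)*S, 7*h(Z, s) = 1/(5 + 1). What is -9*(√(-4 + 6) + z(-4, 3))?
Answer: 6/7 - 9*√2 ≈ -11.871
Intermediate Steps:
h(Z, s) = 1/42 (h(Z, s) = 1/(7*(5 + 1)) = (⅐)/6 = (⅐)*(⅙) = 1/42)
z(S, P) = S/42
-9*(√(-4 + 6) + z(-4, 3)) = -9*(√(-4 + 6) + (1/42)*(-4)) = -9*(√2 - 2/21) = -9*(-2/21 + √2) = 6/7 - 9*√2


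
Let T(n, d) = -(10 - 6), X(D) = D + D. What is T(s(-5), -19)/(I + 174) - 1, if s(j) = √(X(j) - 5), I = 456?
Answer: -317/315 ≈ -1.0063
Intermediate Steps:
X(D) = 2*D
s(j) = √(-5 + 2*j) (s(j) = √(2*j - 5) = √(-5 + 2*j))
T(n, d) = -4 (T(n, d) = -1*4 = -4)
T(s(-5), -19)/(I + 174) - 1 = -4/(456 + 174) - 1 = -4/630 - 1 = -4*1/630 - 1 = -2/315 - 1 = -317/315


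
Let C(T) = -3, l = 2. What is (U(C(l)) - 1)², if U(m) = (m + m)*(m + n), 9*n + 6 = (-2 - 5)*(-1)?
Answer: 2401/9 ≈ 266.78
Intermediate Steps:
n = ⅑ (n = -⅔ + ((-2 - 5)*(-1))/9 = -⅔ + (-7*(-1))/9 = -⅔ + (⅑)*7 = -⅔ + 7/9 = ⅑ ≈ 0.11111)
U(m) = 2*m*(⅑ + m) (U(m) = (m + m)*(m + ⅑) = (2*m)*(⅑ + m) = 2*m*(⅑ + m))
(U(C(l)) - 1)² = ((2/9)*(-3)*(1 + 9*(-3)) - 1)² = ((2/9)*(-3)*(1 - 27) - 1)² = ((2/9)*(-3)*(-26) - 1)² = (52/3 - 1)² = (49/3)² = 2401/9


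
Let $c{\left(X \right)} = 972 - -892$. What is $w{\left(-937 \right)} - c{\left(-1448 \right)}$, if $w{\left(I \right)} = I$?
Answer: $-2801$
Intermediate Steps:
$c{\left(X \right)} = 1864$ ($c{\left(X \right)} = 972 + 892 = 1864$)
$w{\left(-937 \right)} - c{\left(-1448 \right)} = -937 - 1864 = -2801$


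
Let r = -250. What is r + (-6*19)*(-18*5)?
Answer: 10010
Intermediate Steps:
r + (-6*19)*(-18*5) = -250 + (-6*19)*(-18*5) = -250 - 114*(-90) = -250 + 10260 = 10010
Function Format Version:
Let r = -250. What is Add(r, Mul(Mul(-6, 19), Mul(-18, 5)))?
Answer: 10010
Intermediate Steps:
Add(r, Mul(Mul(-6, 19), Mul(-18, 5))) = Add(-250, Mul(Mul(-6, 19), Mul(-18, 5))) = Add(-250, Mul(-114, -90)) = Add(-250, 10260) = 10010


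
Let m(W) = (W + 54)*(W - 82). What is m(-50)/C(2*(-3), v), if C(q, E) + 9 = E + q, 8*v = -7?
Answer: 4224/127 ≈ 33.260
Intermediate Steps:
m(W) = (-82 + W)*(54 + W) (m(W) = (54 + W)*(-82 + W) = (-82 + W)*(54 + W))
v = -7/8 (v = (⅛)*(-7) = -7/8 ≈ -0.87500)
C(q, E) = -9 + E + q (C(q, E) = -9 + (E + q) = -9 + E + q)
m(-50)/C(2*(-3), v) = (-4428 + (-50)² - 28*(-50))/(-9 - 7/8 + 2*(-3)) = (-4428 + 2500 + 1400)/(-9 - 7/8 - 6) = -528/(-127/8) = -528*(-8/127) = 4224/127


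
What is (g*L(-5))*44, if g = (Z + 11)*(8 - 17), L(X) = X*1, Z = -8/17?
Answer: 354420/17 ≈ 20848.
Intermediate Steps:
Z = -8/17 (Z = -8*1/17 = -8/17 ≈ -0.47059)
L(X) = X
g = -1611/17 (g = (-8/17 + 11)*(8 - 17) = (179/17)*(-9) = -1611/17 ≈ -94.765)
(g*L(-5))*44 = -1611/17*(-5)*44 = (8055/17)*44 = 354420/17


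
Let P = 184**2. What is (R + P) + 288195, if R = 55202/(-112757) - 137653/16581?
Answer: 602097783244984/1869623817 ≈ 3.2204e+5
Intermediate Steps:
P = 33856
R = -16436643683/1869623817 (R = 55202*(-1/112757) - 137653*1/16581 = -55202/112757 - 137653/16581 = -16436643683/1869623817 ≈ -8.7914)
(R + P) + 288195 = (-16436643683/1869623817 + 33856) + 288195 = 63281547304669/1869623817 + 288195 = 602097783244984/1869623817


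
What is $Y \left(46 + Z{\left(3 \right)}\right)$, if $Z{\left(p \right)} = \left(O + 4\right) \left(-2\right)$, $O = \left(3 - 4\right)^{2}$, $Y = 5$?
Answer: $180$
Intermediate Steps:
$O = 1$ ($O = \left(-1\right)^{2} = 1$)
$Z{\left(p \right)} = -10$ ($Z{\left(p \right)} = \left(1 + 4\right) \left(-2\right) = 5 \left(-2\right) = -10$)
$Y \left(46 + Z{\left(3 \right)}\right) = 5 \left(46 - 10\right) = 5 \cdot 36 = 180$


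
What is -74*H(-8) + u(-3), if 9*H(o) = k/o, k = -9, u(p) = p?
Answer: -49/4 ≈ -12.250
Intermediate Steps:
H(o) = -1/o (H(o) = (-9/o)/9 = -1/o)
-74*H(-8) + u(-3) = -(-74)/(-8) - 3 = -(-74)*(-1)/8 - 3 = -74*⅛ - 3 = -37/4 - 3 = -49/4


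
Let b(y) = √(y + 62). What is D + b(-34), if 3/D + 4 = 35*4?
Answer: 3/136 + 2*√7 ≈ 5.3136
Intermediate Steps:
D = 3/136 (D = 3/(-4 + 35*4) = 3/(-4 + 140) = 3/136 ≈ 0.022059)
b(y) = √(62 + y)
D + b(-34) = 3/136 + √(62 - 34) = 3/136 + √28 = 3/136 + 2*√7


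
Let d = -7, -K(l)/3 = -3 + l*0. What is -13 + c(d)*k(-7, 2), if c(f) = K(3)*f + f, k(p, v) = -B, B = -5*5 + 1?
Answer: -1693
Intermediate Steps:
K(l) = 9 (K(l) = -3*(-3 + l*0) = -3*(-3 + 0) = -3*(-3) = 9)
B = -24 (B = -25 + 1 = -24)
k(p, v) = 24 (k(p, v) = -1*(-24) = 24)
c(f) = 10*f (c(f) = 9*f + f = 10*f)
-13 + c(d)*k(-7, 2) = -13 + (10*(-7))*24 = -13 - 70*24 = -13 - 1680 = -1693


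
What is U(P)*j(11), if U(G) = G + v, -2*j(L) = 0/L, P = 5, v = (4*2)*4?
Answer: 0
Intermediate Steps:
v = 32 (v = 8*4 = 32)
j(L) = 0 (j(L) = -0/L = -½*0 = 0)
U(G) = 32 + G (U(G) = G + 32 = 32 + G)
U(P)*j(11) = (32 + 5)*0 = 37*0 = 0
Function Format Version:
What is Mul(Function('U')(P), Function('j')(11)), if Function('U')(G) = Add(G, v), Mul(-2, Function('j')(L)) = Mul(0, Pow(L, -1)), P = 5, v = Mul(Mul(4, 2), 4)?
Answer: 0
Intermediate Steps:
v = 32 (v = Mul(8, 4) = 32)
Function('j')(L) = 0 (Function('j')(L) = Mul(Rational(-1, 2), Mul(0, Pow(L, -1))) = Mul(Rational(-1, 2), 0) = 0)
Function('U')(G) = Add(32, G) (Function('U')(G) = Add(G, 32) = Add(32, G))
Mul(Function('U')(P), Function('j')(11)) = Mul(Add(32, 5), 0) = Mul(37, 0) = 0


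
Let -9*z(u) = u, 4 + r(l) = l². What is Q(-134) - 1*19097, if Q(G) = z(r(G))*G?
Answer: 744565/3 ≈ 2.4819e+5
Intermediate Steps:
r(l) = -4 + l²
z(u) = -u/9
Q(G) = G*(4/9 - G²/9) (Q(G) = (-(-4 + G²)/9)*G = (4/9 - G²/9)*G = G*(4/9 - G²/9))
Q(-134) - 1*19097 = (⅑)*(-134)*(4 - 1*(-134)²) - 1*19097 = (⅑)*(-134)*(4 - 1*17956) - 19097 = (⅑)*(-134)*(4 - 17956) - 19097 = (⅑)*(-134)*(-17952) - 19097 = 801856/3 - 19097 = 744565/3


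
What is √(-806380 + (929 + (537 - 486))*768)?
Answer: 2*I*√13435 ≈ 231.82*I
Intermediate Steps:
√(-806380 + (929 + (537 - 486))*768) = √(-806380 + (929 + 51)*768) = √(-806380 + 980*768) = √(-806380 + 752640) = √(-53740) = 2*I*√13435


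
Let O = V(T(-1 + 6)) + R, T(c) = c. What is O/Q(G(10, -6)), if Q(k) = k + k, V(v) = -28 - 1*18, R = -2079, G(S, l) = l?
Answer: 2125/12 ≈ 177.08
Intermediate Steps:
V(v) = -46 (V(v) = -28 - 18 = -46)
Q(k) = 2*k
O = -2125 (O = -46 - 2079 = -2125)
O/Q(G(10, -6)) = -2125/(2*(-6)) = -2125/(-12) = -2125*(-1/12) = 2125/12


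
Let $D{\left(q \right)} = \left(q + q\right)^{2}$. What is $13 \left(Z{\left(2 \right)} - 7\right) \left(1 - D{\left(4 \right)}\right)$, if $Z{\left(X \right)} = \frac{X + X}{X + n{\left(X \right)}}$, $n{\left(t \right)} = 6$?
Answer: $\frac{10647}{2} \approx 5323.5$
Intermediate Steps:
$Z{\left(X \right)} = \frac{2 X}{6 + X}$ ($Z{\left(X \right)} = \frac{X + X}{X + 6} = \frac{2 X}{6 + X}$)
$D{\left(q \right)} = 4 q^{2}$ ($D{\left(q \right)} = \left(2 q\right)^{2} = 4 q^{2}$)
$13 \left(Z{\left(2 \right)} - 7\right) \left(1 - D{\left(4 \right)}\right) = 13 \left(2 \cdot 2 \frac{1}{6 + 2} - 7\right) \left(1 - 4 \cdot 4^{2}\right) = 13 \left(2 \cdot 2 \cdot \frac{1}{8} - 7\right) \left(1 - 4 \cdot 16\right) = 13 \left(2 \cdot 2 \cdot \frac{1}{8} - 7\right) \left(1 - 64\right) = 13 \left(\frac{1}{2} - 7\right) \left(1 - 64\right) = 13 \left(- \frac{13}{2}\right) \left(-63\right) = \left(- \frac{169}{2}\right) \left(-63\right) = \frac{10647}{2}$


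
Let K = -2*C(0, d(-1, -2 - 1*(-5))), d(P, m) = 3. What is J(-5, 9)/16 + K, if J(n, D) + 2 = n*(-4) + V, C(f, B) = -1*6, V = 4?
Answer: 107/8 ≈ 13.375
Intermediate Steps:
C(f, B) = -6
J(n, D) = 2 - 4*n (J(n, D) = -2 + (n*(-4) + 4) = -2 + (-4*n + 4) = -2 + (4 - 4*n) = 2 - 4*n)
K = 12 (K = -2*(-6) = -1*(-12) = 12)
J(-5, 9)/16 + K = (2 - 4*(-5))/16 + 12 = (2 + 20)*(1/16) + 12 = 22*(1/16) + 12 = 11/8 + 12 = 107/8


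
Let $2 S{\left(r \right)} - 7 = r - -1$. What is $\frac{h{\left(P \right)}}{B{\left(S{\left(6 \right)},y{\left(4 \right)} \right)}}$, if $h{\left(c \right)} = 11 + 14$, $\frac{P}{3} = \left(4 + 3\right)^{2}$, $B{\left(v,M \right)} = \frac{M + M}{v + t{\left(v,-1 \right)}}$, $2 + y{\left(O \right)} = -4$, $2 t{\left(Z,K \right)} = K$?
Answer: $- \frac{325}{24} \approx -13.542$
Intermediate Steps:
$S{\left(r \right)} = 4 + \frac{r}{2}$ ($S{\left(r \right)} = \frac{7}{2} + \frac{r - -1}{2} = \frac{7}{2} + \frac{r + 1}{2} = \frac{7}{2} + \frac{1 + r}{2} = \frac{7}{2} + \left(\frac{1}{2} + \frac{r}{2}\right) = 4 + \frac{r}{2}$)
$t{\left(Z,K \right)} = \frac{K}{2}$
$y{\left(O \right)} = -6$ ($y{\left(O \right)} = -2 - 4 = -6$)
$B{\left(v,M \right)} = \frac{2 M}{- \frac{1}{2} + v}$ ($B{\left(v,M \right)} = \frac{M + M}{v + \frac{1}{2} \left(-1\right)} = \frac{2 M}{v - \frac{1}{2}} = \frac{2 M}{- \frac{1}{2} + v}$)
$P = 147$ ($P = 3 \left(4 + 3\right)^{2} = 3 \cdot 7^{2} = 3 \cdot 49 = 147$)
$h{\left(c \right)} = 25$
$\frac{h{\left(P \right)}}{B{\left(S{\left(6 \right)},y{\left(4 \right)} \right)}} = \frac{25}{4 \left(-6\right) \frac{1}{-1 + 2 \left(4 + \frac{1}{2} \cdot 6\right)}} = \frac{25}{4 \left(-6\right) \frac{1}{-1 + 2 \left(4 + 3\right)}} = \frac{25}{4 \left(-6\right) \frac{1}{-1 + 2 \cdot 7}} = \frac{25}{4 \left(-6\right) \frac{1}{-1 + 14}} = \frac{25}{4 \left(-6\right) \frac{1}{13}} = \frac{25}{- \frac{24}{13}} = 25 \left(- \frac{13}{24}\right) = - \frac{325}{24}$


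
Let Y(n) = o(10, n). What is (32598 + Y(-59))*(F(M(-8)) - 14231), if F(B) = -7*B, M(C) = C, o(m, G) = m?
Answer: -462218400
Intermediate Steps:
Y(n) = 10
(32598 + Y(-59))*(F(M(-8)) - 14231) = (32598 + 10)*(-7*(-8) - 14231) = 32608*(56 - 14231) = 32608*(-14175) = -462218400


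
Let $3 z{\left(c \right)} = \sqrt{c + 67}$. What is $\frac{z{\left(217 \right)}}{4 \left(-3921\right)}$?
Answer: $- \frac{\sqrt{71}}{23526} \approx -0.00035816$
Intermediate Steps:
$z{\left(c \right)} = \frac{\sqrt{67 + c}}{3}$ ($z{\left(c \right)} = \frac{\sqrt{c + 67}}{3} = \frac{\sqrt{67 + c}}{3}$)
$\frac{z{\left(217 \right)}}{4 \left(-3921\right)} = \frac{\frac{1}{3} \sqrt{67 + 217}}{4 \left(-3921\right)} = \frac{\frac{1}{3} \sqrt{284}}{-15684} = \frac{2 \sqrt{71}}{3} \left(- \frac{1}{15684}\right) = - \frac{\sqrt{71}}{23526}$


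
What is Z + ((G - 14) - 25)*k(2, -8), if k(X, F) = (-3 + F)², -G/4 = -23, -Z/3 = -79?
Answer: 6650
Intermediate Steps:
Z = 237 (Z = -3*(-79) = 237)
G = 92 (G = -4*(-23) = 92)
Z + ((G - 14) - 25)*k(2, -8) = 237 + ((92 - 14) - 25)*(-3 - 8)² = 237 + (78 - 25)*(-11)² = 237 + 53*121 = 237 + 6413 = 6650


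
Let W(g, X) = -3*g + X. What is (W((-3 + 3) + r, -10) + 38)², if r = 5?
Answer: 169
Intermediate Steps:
W(g, X) = X - 3*g
(W((-3 + 3) + r, -10) + 38)² = ((-10 - 3*((-3 + 3) + 5)) + 38)² = ((-10 - 3*(0 + 5)) + 38)² = ((-10 - 3*5) + 38)² = ((-10 - 15) + 38)² = (-25 + 38)² = 13² = 169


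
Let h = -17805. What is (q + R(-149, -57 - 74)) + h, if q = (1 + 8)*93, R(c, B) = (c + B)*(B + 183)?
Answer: -31528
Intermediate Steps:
R(c, B) = (183 + B)*(B + c) (R(c, B) = (B + c)*(183 + B) = (183 + B)*(B + c))
q = 837 (q = 9*93 = 837)
(q + R(-149, -57 - 74)) + h = (837 + ((-57 - 74)² + 183*(-57 - 74) + 183*(-149) + (-57 - 74)*(-149))) - 17805 = (837 + ((-131)² + 183*(-131) - 27267 - 131*(-149))) - 17805 = (837 + (17161 - 23973 - 27267 + 19519)) - 17805 = (837 - 14560) - 17805 = -13723 - 17805 = -31528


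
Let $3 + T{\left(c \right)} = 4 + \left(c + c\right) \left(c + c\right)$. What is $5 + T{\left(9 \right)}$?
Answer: $330$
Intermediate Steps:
$T{\left(c \right)} = 1 + 4 c^{2}$ ($T{\left(c \right)} = -3 + \left(4 + \left(c + c\right) \left(c + c\right)\right) = -3 + \left(4 + 2 c 2 c\right) = -3 + \left(4 + 4 c^{2}\right) = 1 + 4 c^{2}$)
$5 + T{\left(9 \right)} = 5 + \left(1 + 4 \cdot 9^{2}\right) = 5 + \left(1 + 4 \cdot 81\right) = 5 + \left(1 + 324\right) = 5 + 325 = 330$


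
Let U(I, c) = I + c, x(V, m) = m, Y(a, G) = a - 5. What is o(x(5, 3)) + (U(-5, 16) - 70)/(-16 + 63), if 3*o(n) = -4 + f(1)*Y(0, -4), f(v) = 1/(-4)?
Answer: -1225/564 ≈ -2.1720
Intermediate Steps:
Y(a, G) = -5 + a
f(v) = -¼
o(n) = -11/12 (o(n) = (-4 - (-5 + 0)/4)/3 = (-4 - ¼*(-5))/3 = (-4 + 5/4)/3 = (⅓)*(-11/4) = -11/12)
o(x(5, 3)) + (U(-5, 16) - 70)/(-16 + 63) = -11/12 + ((-5 + 16) - 70)/(-16 + 63) = -11/12 + (11 - 70)/47 = -11/12 - 59*1/47 = -11/12 - 59/47 = -1225/564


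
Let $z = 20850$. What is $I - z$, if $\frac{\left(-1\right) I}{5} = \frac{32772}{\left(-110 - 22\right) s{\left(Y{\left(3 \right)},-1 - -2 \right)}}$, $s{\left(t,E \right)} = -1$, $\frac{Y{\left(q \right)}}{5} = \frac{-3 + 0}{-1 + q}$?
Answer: $- \frac{243005}{11} \approx -22091.0$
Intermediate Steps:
$Y{\left(q \right)} = - \frac{15}{-1 + q}$ ($Y{\left(q \right)} = 5 \frac{-3 + 0}{-1 + q} = 5 \left(- \frac{3}{-1 + q}\right) = - \frac{15}{-1 + q}$)
$I = - \frac{13655}{11}$ ($I = - 5 \frac{32772}{\left(-110 - 22\right) \left(-1\right)} = - 5 \frac{32772}{\left(-132\right) \left(-1\right)} = - 5 \cdot \frac{32772}{132} = - 5 \cdot 32772 \cdot \frac{1}{132} = \left(-5\right) \frac{2731}{11} = - \frac{13655}{11} \approx -1241.4$)
$I - z = - \frac{13655}{11} - 20850 = - \frac{243005}{11}$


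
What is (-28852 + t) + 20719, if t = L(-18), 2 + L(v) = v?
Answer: -8153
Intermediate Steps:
L(v) = -2 + v
t = -20 (t = -2 - 18 = -20)
(-28852 + t) + 20719 = (-28852 - 20) + 20719 = -28872 + 20719 = -8153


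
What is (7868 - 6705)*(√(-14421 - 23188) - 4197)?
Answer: -4881111 + 1163*I*√37609 ≈ -4.8811e+6 + 2.2554e+5*I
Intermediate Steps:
(7868 - 6705)*(√(-14421 - 23188) - 4197) = 1163*(√(-37609) - 4197) = 1163*(I*√37609 - 4197) = 1163*(-4197 + I*√37609) = -4881111 + 1163*I*√37609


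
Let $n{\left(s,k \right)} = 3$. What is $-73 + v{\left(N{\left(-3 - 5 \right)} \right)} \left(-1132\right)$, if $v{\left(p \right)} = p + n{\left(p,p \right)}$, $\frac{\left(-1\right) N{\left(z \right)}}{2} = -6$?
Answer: $-17053$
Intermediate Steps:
$N{\left(z \right)} = 12$ ($N{\left(z \right)} = \left(-2\right) \left(-6\right) = 12$)
$v{\left(p \right)} = 3 + p$ ($v{\left(p \right)} = p + 3 = 3 + p$)
$-73 + v{\left(N{\left(-3 - 5 \right)} \right)} \left(-1132\right) = -73 + \left(3 + 12\right) \left(-1132\right) = -73 + 15 \left(-1132\right) = -73 - 16980 = -17053$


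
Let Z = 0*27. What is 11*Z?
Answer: 0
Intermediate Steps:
Z = 0
11*Z = 11*0 = 0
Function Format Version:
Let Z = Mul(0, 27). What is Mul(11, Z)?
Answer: 0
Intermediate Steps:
Z = 0
Mul(11, Z) = Mul(11, 0) = 0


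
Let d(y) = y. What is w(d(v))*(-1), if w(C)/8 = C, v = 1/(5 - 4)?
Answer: -8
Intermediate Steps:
v = 1 (v = 1/1 = 1)
w(C) = 8*C
w(d(v))*(-1) = (8*1)*(-1) = 8*(-1) = -8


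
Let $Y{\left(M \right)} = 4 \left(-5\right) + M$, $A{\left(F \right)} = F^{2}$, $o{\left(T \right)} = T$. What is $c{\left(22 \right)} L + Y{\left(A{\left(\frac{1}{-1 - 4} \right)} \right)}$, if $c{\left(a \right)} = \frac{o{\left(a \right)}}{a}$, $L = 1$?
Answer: $- \frac{474}{25} \approx -18.96$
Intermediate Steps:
$Y{\left(M \right)} = -20 + M$
$c{\left(a \right)} = 1$ ($c{\left(a \right)} = \frac{a}{a} = 1$)
$c{\left(22 \right)} L + Y{\left(A{\left(\frac{1}{-1 - 4} \right)} \right)} = 1 \cdot 1 - \left(20 - \left(\frac{1}{-1 - 4}\right)^{2}\right) = 1 - \left(20 - \left(\frac{1}{-5}\right)^{2}\right) = 1 - \left(20 - \left(- \frac{1}{5}\right)^{2}\right) = 1 + \left(-20 + \frac{1}{25}\right) = 1 - \frac{499}{25} = - \frac{474}{25}$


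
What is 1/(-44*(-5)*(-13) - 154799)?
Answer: -1/157659 ≈ -6.3428e-6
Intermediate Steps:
1/(-44*(-5)*(-13) - 154799) = 1/(220*(-13) - 154799) = 1/(-2860 - 154799) = 1/(-157659) = -1/157659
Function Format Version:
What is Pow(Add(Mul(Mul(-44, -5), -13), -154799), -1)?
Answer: Rational(-1, 157659) ≈ -6.3428e-6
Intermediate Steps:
Pow(Add(Mul(Mul(-44, -5), -13), -154799), -1) = Pow(Add(Mul(220, -13), -154799), -1) = Pow(Add(-2860, -154799), -1) = Pow(-157659, -1) = Rational(-1, 157659)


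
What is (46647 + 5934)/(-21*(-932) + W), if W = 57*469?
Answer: 17527/15435 ≈ 1.1355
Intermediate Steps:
W = 26733
(46647 + 5934)/(-21*(-932) + W) = (46647 + 5934)/(-21*(-932) + 26733) = 52581/(19572 + 26733) = 52581/46305 = 52581*(1/46305) = 17527/15435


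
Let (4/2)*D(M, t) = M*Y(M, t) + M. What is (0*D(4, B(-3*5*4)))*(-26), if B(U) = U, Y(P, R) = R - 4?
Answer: 0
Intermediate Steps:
Y(P, R) = -4 + R
D(M, t) = M/2 + M*(-4 + t)/2 (D(M, t) = (M*(-4 + t) + M)/2 = (M + M*(-4 + t))/2 = M/2 + M*(-4 + t)/2)
(0*D(4, B(-3*5*4)))*(-26) = (0*((1/2)*4*(-3 - 3*5*4)))*(-26) = (0*((1/2)*4*(-3 - 15*4)))*(-26) = (0*((1/2)*4*(-3 - 60)))*(-26) = (0*((1/2)*4*(-63)))*(-26) = (0*(-126))*(-26) = 0*(-26) = 0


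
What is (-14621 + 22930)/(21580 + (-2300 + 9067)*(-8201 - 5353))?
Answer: -8309/91698338 ≈ -9.0612e-5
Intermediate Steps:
(-14621 + 22930)/(21580 + (-2300 + 9067)*(-8201 - 5353)) = 8309/(21580 + 6767*(-13554)) = 8309/(21580 - 91719918) = 8309/(-91698338) = 8309*(-1/91698338) = -8309/91698338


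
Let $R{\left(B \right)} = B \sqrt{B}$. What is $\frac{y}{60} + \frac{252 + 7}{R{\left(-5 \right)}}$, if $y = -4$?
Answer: $- \frac{1}{15} + \frac{259 i \sqrt{5}}{25} \approx -0.066667 + 23.166 i$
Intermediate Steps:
$R{\left(B \right)} = B^{\frac{3}{2}}$
$\frac{y}{60} + \frac{252 + 7}{R{\left(-5 \right)}} = - \frac{4}{60} + \frac{252 + 7}{\left(-5\right)^{\frac{3}{2}}} = \left(-4\right) \frac{1}{60} + \frac{259}{\left(-5\right) i \sqrt{5}} = - \frac{1}{15} + 259 \frac{i \sqrt{5}}{25} = - \frac{1}{15} + \frac{259 i \sqrt{5}}{25}$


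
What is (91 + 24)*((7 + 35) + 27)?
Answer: 7935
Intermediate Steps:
(91 + 24)*((7 + 35) + 27) = 115*(42 + 27) = 115*69 = 7935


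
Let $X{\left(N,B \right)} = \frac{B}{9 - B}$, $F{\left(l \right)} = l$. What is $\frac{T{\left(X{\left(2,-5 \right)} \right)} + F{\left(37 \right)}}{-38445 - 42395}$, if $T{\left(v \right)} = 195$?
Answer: $- \frac{29}{10105} \approx -0.0028699$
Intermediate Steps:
$\frac{T{\left(X{\left(2,-5 \right)} \right)} + F{\left(37 \right)}}{-38445 - 42395} = \frac{195 + 37}{-38445 - 42395} = \frac{232}{-80840} = 232 \left(- \frac{1}{80840}\right) = - \frac{29}{10105}$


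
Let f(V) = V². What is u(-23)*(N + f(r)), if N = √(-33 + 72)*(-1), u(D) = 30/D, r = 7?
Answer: -1470/23 + 30*√39/23 ≈ -55.767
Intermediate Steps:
N = -√39 (N = √39*(-1) = -√39 ≈ -6.2450)
u(-23)*(N + f(r)) = (30/(-23))*(-√39 + 7²) = (30*(-1/23))*(-√39 + 49) = -30*(49 - √39)/23 = -1470/23 + 30*√39/23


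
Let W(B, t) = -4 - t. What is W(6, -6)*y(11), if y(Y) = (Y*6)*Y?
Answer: 1452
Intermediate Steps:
y(Y) = 6*Y**2 (y(Y) = (6*Y)*Y = 6*Y**2)
W(6, -6)*y(11) = (-4 - 1*(-6))*(6*11**2) = (-4 + 6)*(6*121) = 2*726 = 1452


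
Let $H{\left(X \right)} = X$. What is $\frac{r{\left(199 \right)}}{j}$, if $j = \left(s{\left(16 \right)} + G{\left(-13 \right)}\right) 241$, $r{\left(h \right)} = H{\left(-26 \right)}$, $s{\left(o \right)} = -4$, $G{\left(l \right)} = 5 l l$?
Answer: $- \frac{26}{202681} \approx -0.00012828$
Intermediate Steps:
$G{\left(l \right)} = 5 l^{2}$
$r{\left(h \right)} = -26$
$j = 202681$ ($j = \left(-4 + 5 \left(-13\right)^{2}\right) 241 = \left(-4 + 5 \cdot 169\right) 241 = \left(-4 + 845\right) 241 = 841 \cdot 241 = 202681$)
$\frac{r{\left(199 \right)}}{j} = - \frac{26}{202681}$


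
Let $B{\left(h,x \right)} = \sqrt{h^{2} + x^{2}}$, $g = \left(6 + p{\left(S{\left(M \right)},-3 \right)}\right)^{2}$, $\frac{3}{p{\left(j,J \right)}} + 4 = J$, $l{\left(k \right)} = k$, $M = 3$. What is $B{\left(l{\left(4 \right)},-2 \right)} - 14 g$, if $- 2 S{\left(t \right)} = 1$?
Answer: $- \frac{3042}{7} + 2 \sqrt{5} \approx -430.1$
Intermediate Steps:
$S{\left(t \right)} = - \frac{1}{2}$ ($S{\left(t \right)} = \left(- \frac{1}{2}\right) 1 = - \frac{1}{2}$)
$p{\left(j,J \right)} = \frac{3}{-4 + J}$
$g = \frac{1521}{49}$ ($g = \left(6 + \frac{3}{-4 - 3}\right)^{2} = \left(6 + \frac{3}{-7}\right)^{2} = \left(6 + 3 \left(- \frac{1}{7}\right)\right)^{2} = \left(6 - \frac{3}{7}\right)^{2} = \left(\frac{39}{7}\right)^{2} = \frac{1521}{49} \approx 31.041$)
$B{\left(l{\left(4 \right)},-2 \right)} - 14 g = \sqrt{4^{2} + \left(-2\right)^{2}} - \frac{3042}{7} = \sqrt{16 + 4} - \frac{3042}{7} = \sqrt{20} - \frac{3042}{7} = 2 \sqrt{5} - \frac{3042}{7} = - \frac{3042}{7} + 2 \sqrt{5}$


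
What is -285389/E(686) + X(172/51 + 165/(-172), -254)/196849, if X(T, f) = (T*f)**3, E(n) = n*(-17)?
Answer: -6525683387208884720197/5696829411911806392 ≈ -1145.5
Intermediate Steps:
E(n) = -17*n
X(T, f) = T**3*f**3
-285389/E(686) + X(172/51 + 165/(-172), -254)/196849 = -285389/((-17*686)) + ((172/51 + 165/(-172))**3*(-254)**3)/196849 = -285389/(-11662) + ((172*(1/51) + 165*(-1/172))**3*(-16387064))*(1/196849) = -285389*(-1/11662) + ((172/51 - 165/172)**3*(-16387064))*(1/196849) = 285389/11662 + ((21169/8772)**3*(-16387064))*(1/196849) = 285389/11662 + ((9486391169809/674987715648)*(-16387064))*(1/196849) = 285389/11662 - 19431762403586868847/84373464456*1/196849 = 285389/11662 - 19431762403586868847/16608832104699144 = -6525683387208884720197/5696829411911806392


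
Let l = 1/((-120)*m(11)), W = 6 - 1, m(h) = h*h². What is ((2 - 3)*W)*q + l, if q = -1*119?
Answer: 95033399/159720 ≈ 595.00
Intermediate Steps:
m(h) = h³
W = 5
q = -119
l = -1/159720 (l = 1/((-120)*(11³)) = -1/120/1331 = -1/120*1/1331 = -1/159720 ≈ -6.2610e-6)
((2 - 3)*W)*q + l = ((2 - 3)*5)*(-119) - 1/159720 = -1*5*(-119) - 1/159720 = -5*(-119) - 1/159720 = 595 - 1/159720 = 95033399/159720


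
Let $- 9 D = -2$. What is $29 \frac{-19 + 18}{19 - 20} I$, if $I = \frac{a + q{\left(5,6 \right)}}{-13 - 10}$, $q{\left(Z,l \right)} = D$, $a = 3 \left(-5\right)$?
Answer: $\frac{3857}{207} \approx 18.633$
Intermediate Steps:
$D = \frac{2}{9}$ ($D = \left(- \frac{1}{9}\right) \left(-2\right) = \frac{2}{9} \approx 0.22222$)
$a = -15$
$q{\left(Z,l \right)} = \frac{2}{9}$
$I = \frac{133}{207}$ ($I = \frac{-15 + \frac{2}{9}}{-13 - 10} = - \frac{133}{9 \left(-23\right)} = \left(- \frac{133}{9}\right) \left(- \frac{1}{23}\right) = \frac{133}{207} \approx 0.64251$)
$29 \frac{-19 + 18}{19 - 20} I = 29 \frac{-19 + 18}{19 - 20} \cdot \frac{133}{207} = 29 \left(- \frac{1}{-1}\right) \frac{133}{207} = 29 \left(\left(-1\right) \left(-1\right)\right) \frac{133}{207} = 29 \cdot 1 \cdot \frac{133}{207} = 29 \cdot \frac{133}{207} = \frac{3857}{207}$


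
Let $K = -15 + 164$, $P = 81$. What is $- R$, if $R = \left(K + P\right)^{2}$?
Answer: $-52900$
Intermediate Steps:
$K = 149$
$R = 52900$ ($R = \left(149 + 81\right)^{2} = 230^{2} = 52900$)
$- R = \left(-1\right) 52900 = -52900$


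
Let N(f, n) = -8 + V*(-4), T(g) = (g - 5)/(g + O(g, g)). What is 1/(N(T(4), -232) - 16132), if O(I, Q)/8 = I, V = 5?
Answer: -1/16160 ≈ -6.1881e-5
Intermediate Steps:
O(I, Q) = 8*I
T(g) = (-5 + g)/(9*g) (T(g) = (g - 5)/(g + 8*g) = (-5 + g)/((9*g)) = (-5 + g)*(1/(9*g)) = (-5 + g)/(9*g))
N(f, n) = -28 (N(f, n) = -8 + 5*(-4) = -8 - 20 = -28)
1/(N(T(4), -232) - 16132) = 1/(-28 - 16132) = 1/(-16160) = -1/16160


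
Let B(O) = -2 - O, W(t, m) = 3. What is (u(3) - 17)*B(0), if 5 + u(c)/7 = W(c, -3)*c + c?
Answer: -64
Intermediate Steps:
u(c) = -35 + 28*c (u(c) = -35 + 7*(3*c + c) = -35 + 7*(4*c) = -35 + 28*c)
(u(3) - 17)*B(0) = ((-35 + 28*3) - 17)*(-2 - 1*0) = ((-35 + 84) - 17)*(-2 + 0) = (49 - 17)*(-2) = 32*(-2) = -64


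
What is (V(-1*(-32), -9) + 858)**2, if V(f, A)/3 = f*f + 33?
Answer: 16232841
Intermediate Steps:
V(f, A) = 99 + 3*f**2 (V(f, A) = 3*(f*f + 33) = 3*(f**2 + 33) = 3*(33 + f**2) = 99 + 3*f**2)
(V(-1*(-32), -9) + 858)**2 = ((99 + 3*(-1*(-32))**2) + 858)**2 = ((99 + 3*32**2) + 858)**2 = ((99 + 3*1024) + 858)**2 = ((99 + 3072) + 858)**2 = (3171 + 858)**2 = 4029**2 = 16232841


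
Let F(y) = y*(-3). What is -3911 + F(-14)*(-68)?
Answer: -6767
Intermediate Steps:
F(y) = -3*y
-3911 + F(-14)*(-68) = -3911 - 3*(-14)*(-68) = -3911 + 42*(-68) = -3911 - 2856 = -6767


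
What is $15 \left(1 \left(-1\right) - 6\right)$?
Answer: $-105$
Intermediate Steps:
$15 \left(1 \left(-1\right) - 6\right) = 15 \left(-1 - 6\right) = 15 \left(-7\right) = -105$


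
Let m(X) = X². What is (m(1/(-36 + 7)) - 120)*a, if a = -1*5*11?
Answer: 5550545/841 ≈ 6599.9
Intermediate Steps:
a = -55 (a = -5*11 = -55)
(m(1/(-36 + 7)) - 120)*a = ((1/(-36 + 7))² - 120)*(-55) = ((1/(-29))² - 120)*(-55) = ((-1/29)² - 120)*(-55) = (1/841 - 120)*(-55) = -100919/841*(-55) = 5550545/841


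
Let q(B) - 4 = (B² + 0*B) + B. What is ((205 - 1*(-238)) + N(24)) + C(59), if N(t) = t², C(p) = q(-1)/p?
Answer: 60125/59 ≈ 1019.1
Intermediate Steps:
q(B) = 4 + B + B² (q(B) = 4 + ((B² + 0*B) + B) = 4 + ((B² + 0) + B) = 4 + (B² + B) = 4 + (B + B²) = 4 + B + B²)
C(p) = 4/p (C(p) = (4 - 1 + (-1)²)/p = (4 - 1 + 1)/p = 4/p)
((205 - 1*(-238)) + N(24)) + C(59) = ((205 - 1*(-238)) + 24²) + 4/59 = ((205 + 238) + 576) + 4*(1/59) = (443 + 576) + 4/59 = 1019 + 4/59 = 60125/59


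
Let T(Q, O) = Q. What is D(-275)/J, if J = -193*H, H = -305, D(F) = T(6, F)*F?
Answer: -330/11773 ≈ -0.028030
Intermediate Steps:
D(F) = 6*F
J = 58865 (J = -193*(-305) = 58865)
D(-275)/J = (6*(-275))/58865 = -1650*1/58865 = -330/11773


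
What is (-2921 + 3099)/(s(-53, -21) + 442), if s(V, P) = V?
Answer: 178/389 ≈ 0.45758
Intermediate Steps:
(-2921 + 3099)/(s(-53, -21) + 442) = (-2921 + 3099)/(-53 + 442) = 178/389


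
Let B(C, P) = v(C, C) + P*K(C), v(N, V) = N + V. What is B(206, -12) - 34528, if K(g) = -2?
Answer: -34092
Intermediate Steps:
B(C, P) = -2*P + 2*C (B(C, P) = (C + C) + P*(-2) = 2*C - 2*P = -2*P + 2*C)
B(206, -12) - 34528 = (-2*(-12) + 2*206) - 34528 = (24 + 412) - 34528 = 436 - 34528 = -34092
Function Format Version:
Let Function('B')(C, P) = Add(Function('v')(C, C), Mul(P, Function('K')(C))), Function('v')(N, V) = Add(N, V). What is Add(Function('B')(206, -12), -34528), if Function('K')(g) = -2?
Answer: -34092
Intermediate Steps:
Function('B')(C, P) = Add(Mul(-2, P), Mul(2, C)) (Function('B')(C, P) = Add(Add(C, C), Mul(P, -2)) = Add(Mul(2, C), Mul(-2, P)) = Add(Mul(-2, P), Mul(2, C)))
Add(Function('B')(206, -12), -34528) = Add(Add(Mul(-2, -12), Mul(2, 206)), -34528) = Add(Add(24, 412), -34528) = Add(436, -34528) = -34092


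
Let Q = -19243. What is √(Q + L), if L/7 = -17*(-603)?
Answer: 11*√434 ≈ 229.16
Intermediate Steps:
L = 71757 (L = 7*(-17*(-603)) = 7*10251 = 71757)
√(Q + L) = √(-19243 + 71757) = √52514 = 11*√434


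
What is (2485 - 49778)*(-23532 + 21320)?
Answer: 104612116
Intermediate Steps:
(2485 - 49778)*(-23532 + 21320) = -47293*(-2212) = 104612116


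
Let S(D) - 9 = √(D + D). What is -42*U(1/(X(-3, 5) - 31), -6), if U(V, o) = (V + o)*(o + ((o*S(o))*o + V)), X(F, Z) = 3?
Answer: 4513821/56 + 18252*I*√3 ≈ 80604.0 + 31613.0*I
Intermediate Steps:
S(D) = 9 + √2*√D (S(D) = 9 + √(D + D) = 9 + √(2*D) = 9 + √2*√D)
U(V, o) = (V + o)*(V + o + o²*(9 + √2*√o)) (U(V, o) = (V + o)*(o + ((o*(9 + √2*√o))*o + V)) = (V + o)*(o + (o²*(9 + √2*√o) + V)) = (V + o)*(o + (V + o²*(9 + √2*√o))) = (V + o)*(V + o + o²*(9 + √2*√o)))
-42*U(1/(X(-3, 5) - 31), -6) = -42*((1/(3 - 31))² + (-6)² + (-6)³*(9 + √2*√(-6)) + 2*(-6)/(3 - 31) + (-6)²*(9 + √2*√(-6))/(3 - 31)) = -42*((1/(-28))² + 36 - 216*(9 + √2*(I*√6)) + 2*(-6)/(-28) + 36*(9 + √2*(I*√6))/(-28)) = -42*((-1/28)² + 36 - 216*(9 + 2*I*√3) + 2*(-1/28)*(-6) - 1/28*36*(9 + 2*I*√3)) = -42*(1/784 + 36 + (-1944 - 432*I*√3) + 3/7 + (-81/7 - 18*I*√3/7)) = -42*(-1504607/784 - 3042*I*√3/7) = 4513821/56 + 18252*I*√3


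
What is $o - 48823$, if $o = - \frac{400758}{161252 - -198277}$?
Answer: $- \frac{5851228375}{119843} \approx -48824.0$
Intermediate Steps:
$o = - \frac{133586}{119843}$ ($o = - \frac{400758}{161252 + 198277} = - \frac{400758}{359529} = \left(-400758\right) \frac{1}{359529} = - \frac{133586}{119843} \approx -1.1147$)
$o - 48823 = - \frac{133586}{119843} - 48823 = - \frac{5851228375}{119843}$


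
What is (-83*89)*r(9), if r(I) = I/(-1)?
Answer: 66483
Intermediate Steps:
r(I) = -I (r(I) = I*(-1) = -I)
(-83*89)*r(9) = (-83*89)*(-1*9) = -7387*(-9) = 66483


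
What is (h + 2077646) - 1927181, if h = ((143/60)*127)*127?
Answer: 11334347/60 ≈ 1.8891e+5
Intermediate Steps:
h = 2306447/60 (h = ((143*(1/60))*127)*127 = ((143/60)*127)*127 = (18161/60)*127 = 2306447/60 ≈ 38441.)
(h + 2077646) - 1927181 = (2306447/60 + 2077646) - 1927181 = 126965207/60 - 1927181 = 11334347/60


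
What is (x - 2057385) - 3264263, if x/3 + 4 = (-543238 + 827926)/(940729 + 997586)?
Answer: -3438350849612/646105 ≈ -5.3217e+6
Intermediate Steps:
x = -7468572/646105 (x = -12 + 3*((-543238 + 827926)/(940729 + 997586)) = -12 + 3*(284688/1938315) = -12 + 3*(284688*(1/1938315)) = -12 + 3*(94896/646105) = -12 + 284688/646105 = -7468572/646105 ≈ -11.559)
(x - 2057385) - 3264263 = (-7468572/646105 - 2057385) - 3264263 = -1329294203997/646105 - 3264263 = -3438350849612/646105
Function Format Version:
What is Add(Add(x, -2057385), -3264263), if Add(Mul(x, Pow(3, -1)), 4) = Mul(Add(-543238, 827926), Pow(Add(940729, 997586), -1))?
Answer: Rational(-3438350849612, 646105) ≈ -5.3217e+6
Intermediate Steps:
x = Rational(-7468572, 646105) (x = Add(-12, Mul(3, Mul(Add(-543238, 827926), Pow(Add(940729, 997586), -1)))) = Add(-12, Mul(3, Mul(284688, Pow(1938315, -1)))) = Add(-12, Mul(3, Mul(284688, Rational(1, 1938315)))) = Add(-12, Mul(3, Rational(94896, 646105))) = Add(-12, Rational(284688, 646105)) = Rational(-7468572, 646105) ≈ -11.559)
Add(Add(x, -2057385), -3264263) = Add(Add(Rational(-7468572, 646105), -2057385), -3264263) = Add(Rational(-1329294203997, 646105), -3264263) = Rational(-3438350849612, 646105)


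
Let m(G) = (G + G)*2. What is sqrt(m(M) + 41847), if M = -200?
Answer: sqrt(41047) ≈ 202.60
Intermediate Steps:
m(G) = 4*G (m(G) = (2*G)*2 = 4*G)
sqrt(m(M) + 41847) = sqrt(4*(-200) + 41847) = sqrt(-800 + 41847) = sqrt(41047)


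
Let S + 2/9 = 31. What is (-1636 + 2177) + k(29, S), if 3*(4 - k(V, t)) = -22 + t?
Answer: 14636/27 ≈ 542.07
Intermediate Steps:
S = 277/9 (S = -2/9 + 31 = 277/9 ≈ 30.778)
k(V, t) = 34/3 - t/3 (k(V, t) = 4 - (-22 + t)/3 = 4 + (22/3 - t/3) = 34/3 - t/3)
(-1636 + 2177) + k(29, S) = (-1636 + 2177) + (34/3 - ⅓*277/9) = 541 + (34/3 - 277/27) = 541 + 29/27 = 14636/27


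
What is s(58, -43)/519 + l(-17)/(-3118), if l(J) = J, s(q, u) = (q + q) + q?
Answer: 183785/539414 ≈ 0.34071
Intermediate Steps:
s(q, u) = 3*q (s(q, u) = 2*q + q = 3*q)
s(58, -43)/519 + l(-17)/(-3118) = (3*58)/519 - 17/(-3118) = 174*(1/519) - 17*(-1/3118) = 58/173 + 17/3118 = 183785/539414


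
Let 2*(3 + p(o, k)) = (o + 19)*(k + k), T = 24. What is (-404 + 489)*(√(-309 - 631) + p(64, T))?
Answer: 169065 + 170*I*√235 ≈ 1.6907e+5 + 2606.1*I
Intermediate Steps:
p(o, k) = -3 + k*(19 + o) (p(o, k) = -3 + ((o + 19)*(k + k))/2 = -3 + ((19 + o)*(2*k))/2 = -3 + (2*k*(19 + o))/2 = -3 + k*(19 + o))
(-404 + 489)*(√(-309 - 631) + p(64, T)) = (-404 + 489)*(√(-309 - 631) + (-3 + 19*24 + 24*64)) = 85*(√(-940) + (-3 + 456 + 1536)) = 85*(2*I*√235 + 1989) = 85*(1989 + 2*I*√235) = 169065 + 170*I*√235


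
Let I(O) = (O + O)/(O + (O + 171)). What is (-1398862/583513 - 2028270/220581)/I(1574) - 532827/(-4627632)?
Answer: -630588726616778355163/52084641086534606928 ≈ -12.107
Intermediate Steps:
I(O) = 2*O/(171 + 2*O) (I(O) = (2*O)/(O + (171 + O)) = (2*O)/(171 + 2*O) = 2*O/(171 + 2*O))
(-1398862/583513 - 2028270/220581)/I(1574) - 532827/(-4627632) = (-1398862/583513 - 2028270/220581)/((2*1574/(171 + 2*1574))) - 532827/(-4627632) = (-1398862*1/583513 - 2028270*1/220581)/((2*1574/(171 + 3148))) - 532827*(-1/4627632) = (-1398862/583513 - 676090/73527)/((2*1574/3319)) + 177609/1542544 = -497361430444/(42903960351*(2*1574*(1/3319))) + 177609/1542544 = -497361430444/(42903960351*3148/3319) + 177609/1542544 = -497361430444/42903960351*3319/3148 + 177609/1542544 = -412685646910909/33765416796237 + 177609/1542544 = -630588726616778355163/52084641086534606928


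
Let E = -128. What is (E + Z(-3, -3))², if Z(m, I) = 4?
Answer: 15376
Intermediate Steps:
(E + Z(-3, -3))² = (-128 + 4)² = (-124)² = 15376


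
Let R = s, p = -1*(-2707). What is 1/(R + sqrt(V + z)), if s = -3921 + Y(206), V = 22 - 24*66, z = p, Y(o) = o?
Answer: -743/2760016 - sqrt(1145)/13800080 ≈ -0.00027165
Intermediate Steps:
p = 2707
z = 2707
V = -1562 (V = 22 - 1584 = -1562)
s = -3715 (s = -3921 + 206 = -3715)
R = -3715
1/(R + sqrt(V + z)) = 1/(-3715 + sqrt(-1562 + 2707)) = 1/(-3715 + sqrt(1145))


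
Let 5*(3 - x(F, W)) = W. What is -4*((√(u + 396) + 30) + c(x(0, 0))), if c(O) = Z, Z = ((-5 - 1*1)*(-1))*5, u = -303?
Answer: -240 - 4*√93 ≈ -278.57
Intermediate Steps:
x(F, W) = 3 - W/5
Z = 30 (Z = ((-5 - 1)*(-1))*5 = -6*(-1)*5 = 6*5 = 30)
c(O) = 30
-4*((√(u + 396) + 30) + c(x(0, 0))) = -4*((√(-303 + 396) + 30) + 30) = -4*((√93 + 30) + 30) = -4*((30 + √93) + 30) = -4*(60 + √93) = -240 - 4*√93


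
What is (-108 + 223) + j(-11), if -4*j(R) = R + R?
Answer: 241/2 ≈ 120.50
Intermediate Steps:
j(R) = -R/2 (j(R) = -(R + R)/4 = -R/2)
(-108 + 223) + j(-11) = (-108 + 223) - 1/2*(-11) = 115 + 11/2 = 241/2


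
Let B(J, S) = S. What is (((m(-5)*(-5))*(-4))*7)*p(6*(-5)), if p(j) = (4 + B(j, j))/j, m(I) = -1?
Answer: -364/3 ≈ -121.33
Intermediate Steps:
p(j) = (4 + j)/j
(((m(-5)*(-5))*(-4))*7)*p(6*(-5)) = ((-1*(-5)*(-4))*7)*((4 + 6*(-5))/((6*(-5)))) = ((5*(-4))*7)*((4 - 30)/(-30)) = (-20*7)*(-1/30*(-26)) = -140*13/15 = -364/3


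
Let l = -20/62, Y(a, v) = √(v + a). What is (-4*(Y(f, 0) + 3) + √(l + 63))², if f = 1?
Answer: (-496 + √60233)²/961 ≈ 65.336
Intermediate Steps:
Y(a, v) = √(a + v)
l = -10/31 (l = -20*1/62 = -10/31 ≈ -0.32258)
(-4*(Y(f, 0) + 3) + √(l + 63))² = (-4*(√(1 + 0) + 3) + √(-10/31 + 63))² = (-4*(√1 + 3) + √(1943/31))² = (-4*(1 + 3) + √60233/31)² = (-4*4 + √60233/31)² = (-16 + √60233/31)²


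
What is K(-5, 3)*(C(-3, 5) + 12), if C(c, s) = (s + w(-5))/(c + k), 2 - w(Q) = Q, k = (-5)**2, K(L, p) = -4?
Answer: -552/11 ≈ -50.182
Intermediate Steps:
k = 25
w(Q) = 2 - Q
C(c, s) = (7 + s)/(25 + c) (C(c, s) = (s + (2 - 1*(-5)))/(c + 25) = (s + (2 + 5))/(25 + c) = (s + 7)/(25 + c) = (7 + s)/(25 + c))
K(-5, 3)*(C(-3, 5) + 12) = -4*((7 + 5)/(25 - 3) + 12) = -4*(12/22 + 12) = -4*((1/22)*12 + 12) = -4*(6/11 + 12) = -4*138/11 = -552/11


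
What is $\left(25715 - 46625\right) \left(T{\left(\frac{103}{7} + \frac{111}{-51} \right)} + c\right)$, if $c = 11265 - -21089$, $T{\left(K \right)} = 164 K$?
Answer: $- \frac{5036621220}{7} \approx -7.1952 \cdot 10^{8}$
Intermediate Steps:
$c = 32354$ ($c = 11265 + 21089 = 32354$)
$\left(25715 - 46625\right) \left(T{\left(\frac{103}{7} + \frac{111}{-51} \right)} + c\right) = \left(25715 - 46625\right) \left(164 \left(\frac{103}{7} + \frac{111}{-51}\right) + 32354\right) = - 20910 \left(164 \left(103 \cdot \frac{1}{7} + 111 \left(- \frac{1}{51}\right)\right) + 32354\right) = - 20910 \left(164 \left(\frac{103}{7} - \frac{37}{17}\right) + 32354\right) = - 20910 \left(164 \cdot \frac{1492}{119} + 32354\right) = - 20910 \left(\frac{244688}{119} + 32354\right) = \left(-20910\right) \frac{4094814}{119} = - \frac{5036621220}{7}$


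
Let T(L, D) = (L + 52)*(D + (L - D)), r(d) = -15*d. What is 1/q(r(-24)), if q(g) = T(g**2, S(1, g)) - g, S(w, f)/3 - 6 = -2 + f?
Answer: 1/16802898840 ≈ 5.9514e-11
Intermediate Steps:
S(w, f) = 12 + 3*f (S(w, f) = 18 + 3*(-2 + f) = 18 + (-6 + 3*f) = 12 + 3*f)
T(L, D) = L*(52 + L) (T(L, D) = (52 + L)*L = L*(52 + L))
q(g) = -g + g**2*(52 + g**2) (q(g) = g**2*(52 + g**2) - g = -g + g**2*(52 + g**2))
1/q(r(-24)) = 1/((-15*(-24))*(-1 + (-15*(-24))*(52 + (-15*(-24))**2))) = 1/(360*(-1 + 360*(52 + 360**2))) = 1/(360*(-1 + 360*(52 + 129600))) = 1/(360*(-1 + 360*129652)) = 1/(360*(-1 + 46674720)) = 1/(360*46674719) = 1/16802898840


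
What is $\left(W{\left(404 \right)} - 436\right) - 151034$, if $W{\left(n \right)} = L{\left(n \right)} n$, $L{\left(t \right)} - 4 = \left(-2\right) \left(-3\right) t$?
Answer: $829442$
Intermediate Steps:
$L{\left(t \right)} = 4 + 6 t$ ($L{\left(t \right)} = 4 + \left(-2\right) \left(-3\right) t = 4 + 6 t$)
$W{\left(n \right)} = n \left(4 + 6 n\right)$ ($W{\left(n \right)} = \left(4 + 6 n\right) n = n \left(4 + 6 n\right)$)
$\left(W{\left(404 \right)} - 436\right) - 151034 = \left(2 \cdot 404 \left(2 + 3 \cdot 404\right) - 436\right) - 151034 = \left(2 \cdot 404 \left(2 + 1212\right) - 436\right) - 151034 = \left(2 \cdot 404 \cdot 1214 - 436\right) - 151034 = \left(980912 - 436\right) - 151034 = 980476 - 151034 = 829442$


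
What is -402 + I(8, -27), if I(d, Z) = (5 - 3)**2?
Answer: -398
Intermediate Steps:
I(d, Z) = 4 (I(d, Z) = 2**2 = 4)
-402 + I(8, -27) = -402 + 4 = -398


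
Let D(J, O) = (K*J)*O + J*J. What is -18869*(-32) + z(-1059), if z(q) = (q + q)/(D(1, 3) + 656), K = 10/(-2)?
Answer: 64607103/107 ≈ 6.0381e+5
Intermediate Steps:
K = -5 (K = 10*(-½) = -5)
D(J, O) = J² - 5*J*O (D(J, O) = (-5*J)*O + J*J = -5*J*O + J² = J² - 5*J*O)
z(q) = q/321 (z(q) = (q + q)/(1*(1 - 5*3) + 656) = (2*q)/(1*(1 - 15) + 656) = (2*q)/(1*(-14) + 656) = (2*q)/(-14 + 656) = (2*q)/642 = (2*q)*(1/642) = q/321)
-18869*(-32) + z(-1059) = -18869*(-32) + (1/321)*(-1059) = 603808 - 353/107 = 64607103/107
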